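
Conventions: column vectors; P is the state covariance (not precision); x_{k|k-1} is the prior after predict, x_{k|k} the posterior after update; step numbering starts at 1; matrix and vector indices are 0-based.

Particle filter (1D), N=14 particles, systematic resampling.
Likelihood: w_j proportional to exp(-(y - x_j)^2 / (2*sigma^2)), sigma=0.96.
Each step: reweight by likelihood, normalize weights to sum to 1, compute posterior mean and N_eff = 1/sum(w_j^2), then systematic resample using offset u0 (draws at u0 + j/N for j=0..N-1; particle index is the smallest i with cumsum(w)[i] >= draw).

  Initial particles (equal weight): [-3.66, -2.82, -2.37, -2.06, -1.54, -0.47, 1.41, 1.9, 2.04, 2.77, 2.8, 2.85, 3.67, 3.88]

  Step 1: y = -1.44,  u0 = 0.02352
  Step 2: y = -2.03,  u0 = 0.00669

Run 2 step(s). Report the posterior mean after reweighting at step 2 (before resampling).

post_mean = -1.9710

step 1: w=[0.0199, 0.1025, 0.1801, 0.2337, 0.2864, 0.1728, 0.0035, 0.0007, 0.0004, 0.0000, 0.0000, 0.0000, 0.0000, 0.0000]  mean=-1.7850  Neff=4.7653  idx=[1, 1, 2, 2, 3, 3, 3, 3, 4, 4, 4, 4, 5, 5]
step 2: w=[0.0628, 0.0628, 0.0828, 0.0828, 0.0881, 0.0881, 0.0881, 0.0881, 0.0774, 0.0774, 0.0774, 0.0774, 0.0235, 0.0235]  mean=-1.9710  Neff=12.8746  idx=[0, 1, 2, 3, 4, 4, 5, 6, 7, 8, 9, 9, 10, 11]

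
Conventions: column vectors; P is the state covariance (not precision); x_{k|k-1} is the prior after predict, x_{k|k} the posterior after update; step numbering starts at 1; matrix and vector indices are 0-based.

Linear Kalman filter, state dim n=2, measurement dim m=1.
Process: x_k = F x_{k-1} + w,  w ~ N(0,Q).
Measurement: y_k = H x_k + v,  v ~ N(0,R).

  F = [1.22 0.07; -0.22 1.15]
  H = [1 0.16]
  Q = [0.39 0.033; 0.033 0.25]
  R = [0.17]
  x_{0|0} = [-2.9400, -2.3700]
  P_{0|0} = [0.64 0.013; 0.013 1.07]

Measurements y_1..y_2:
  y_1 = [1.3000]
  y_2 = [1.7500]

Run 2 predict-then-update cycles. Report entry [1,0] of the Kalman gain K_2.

step 1: x^-=[-3.7527, -2.0787]  P^-=[1.3500 -0.0346; -0.0346 1.6895]  S=[1.5522]  K=[0.8662; 0.1519]  nu=[5.3853]  x^+=[0.9119, -1.2609]  P^+=[0.1855 -0.2388; -0.2388 1.6537]
step 2: x^-=[1.0243, -1.6507]  P^-=[0.6334 -0.2150; -0.2150 2.5668]  S=[0.8003]  K=[0.7484; 0.2446]  nu=[0.9898]  x^+=[1.7651, -1.4086]  P^+=[0.1851 -0.3615; -0.3615 2.5189]

K[1,0] = 0.2446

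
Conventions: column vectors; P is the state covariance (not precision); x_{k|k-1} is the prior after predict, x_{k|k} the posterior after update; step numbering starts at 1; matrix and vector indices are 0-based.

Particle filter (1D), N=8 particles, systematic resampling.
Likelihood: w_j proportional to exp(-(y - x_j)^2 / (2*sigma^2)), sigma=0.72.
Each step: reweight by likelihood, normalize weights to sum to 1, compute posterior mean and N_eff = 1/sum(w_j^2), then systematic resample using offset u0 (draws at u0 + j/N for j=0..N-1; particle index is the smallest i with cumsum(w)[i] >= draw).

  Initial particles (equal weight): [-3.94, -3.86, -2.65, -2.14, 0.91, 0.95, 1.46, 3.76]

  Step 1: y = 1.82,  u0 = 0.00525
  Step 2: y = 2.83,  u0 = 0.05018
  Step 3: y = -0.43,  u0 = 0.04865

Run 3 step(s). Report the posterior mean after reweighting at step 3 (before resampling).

post_mean = 1.1216

step 1: w=[0.0000, 0.0000, 0.0000, 0.0000, 0.2444, 0.2618, 0.4794, 0.0144]  mean=1.2252  Neff=2.7909  idx=[4, 4, 5, 5, 5, 6, 6, 6]
step 2: w=[0.0441, 0.0441, 0.0511, 0.0511, 0.0511, 0.2528, 0.2528, 0.2528]  mean=1.3333  Neff=4.9151  idx=[1, 3, 5, 5, 6, 6, 7, 7]
step 3: w=[0.3354, 0.3020, 0.0604, 0.0604, 0.0604, 0.0604, 0.0604, 0.0604]  mean=1.1216  Neff=4.4333  idx=[0, 0, 0, 1, 1, 2, 4, 6]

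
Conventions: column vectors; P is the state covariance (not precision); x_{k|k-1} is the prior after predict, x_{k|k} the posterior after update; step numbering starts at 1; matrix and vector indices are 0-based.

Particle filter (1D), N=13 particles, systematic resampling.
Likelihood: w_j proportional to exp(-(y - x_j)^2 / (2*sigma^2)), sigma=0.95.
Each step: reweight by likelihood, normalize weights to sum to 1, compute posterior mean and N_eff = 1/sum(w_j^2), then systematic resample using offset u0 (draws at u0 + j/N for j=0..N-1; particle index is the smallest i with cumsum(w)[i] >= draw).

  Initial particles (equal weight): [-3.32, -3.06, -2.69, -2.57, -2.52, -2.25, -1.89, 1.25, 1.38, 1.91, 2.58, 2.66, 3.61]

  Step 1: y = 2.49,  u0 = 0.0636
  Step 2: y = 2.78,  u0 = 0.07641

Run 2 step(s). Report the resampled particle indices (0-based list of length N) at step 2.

step 1: w=[0.0000, 0.0000, 0.0000, 0.0000, 0.0000, 0.0000, 0.0000, 0.1006, 0.1192, 0.1957, 0.2348, 0.2321, 0.1177]  mean=2.3118  Neff=5.3925  idx=[7, 8, 8, 9, 9, 10, 10, 10, 11, 11, 11, 12, 12]
step 2: w=[0.0287, 0.0354, 0.0354, 0.0689, 0.0689, 0.1025, 0.1025, 0.1025, 0.1040, 0.1040, 0.1040, 0.0716, 0.0716]  mean=2.5370  Neff=11.4872  idx=[2, 3, 4, 5, 6, 7, 7, 8, 9, 10, 10, 11, 12]

resampled_idx = [2, 3, 4, 5, 6, 7, 7, 8, 9, 10, 10, 11, 12]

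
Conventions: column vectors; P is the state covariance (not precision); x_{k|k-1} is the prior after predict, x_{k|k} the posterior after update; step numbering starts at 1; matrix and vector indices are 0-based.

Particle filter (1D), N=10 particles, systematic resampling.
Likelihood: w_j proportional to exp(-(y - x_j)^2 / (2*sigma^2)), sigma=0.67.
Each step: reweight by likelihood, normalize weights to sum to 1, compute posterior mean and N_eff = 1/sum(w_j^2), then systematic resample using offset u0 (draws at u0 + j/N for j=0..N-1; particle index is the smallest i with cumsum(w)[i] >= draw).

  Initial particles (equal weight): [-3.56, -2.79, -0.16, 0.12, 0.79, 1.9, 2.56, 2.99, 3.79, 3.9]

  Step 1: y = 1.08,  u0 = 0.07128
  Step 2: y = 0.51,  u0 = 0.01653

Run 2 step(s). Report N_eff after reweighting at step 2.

step 1: w=[0.0000, 0.0000, 0.0890, 0.1768, 0.4493, 0.2333, 0.0430, 0.0085, 0.0001, 0.0001]  mean=0.9414  Neff=3.3632  idx=[2, 3, 4, 4, 4, 4, 4, 5, 5, 6]
step 2: w=[0.0967, 0.1345, 0.1461, 0.1461, 0.1461, 0.1461, 0.1461, 0.0185, 0.0185, 0.0015]  mean=0.6518  Neff=7.4189  idx=[0, 1, 1, 2, 3, 3, 4, 5, 6, 6]

N_eff = 7.4189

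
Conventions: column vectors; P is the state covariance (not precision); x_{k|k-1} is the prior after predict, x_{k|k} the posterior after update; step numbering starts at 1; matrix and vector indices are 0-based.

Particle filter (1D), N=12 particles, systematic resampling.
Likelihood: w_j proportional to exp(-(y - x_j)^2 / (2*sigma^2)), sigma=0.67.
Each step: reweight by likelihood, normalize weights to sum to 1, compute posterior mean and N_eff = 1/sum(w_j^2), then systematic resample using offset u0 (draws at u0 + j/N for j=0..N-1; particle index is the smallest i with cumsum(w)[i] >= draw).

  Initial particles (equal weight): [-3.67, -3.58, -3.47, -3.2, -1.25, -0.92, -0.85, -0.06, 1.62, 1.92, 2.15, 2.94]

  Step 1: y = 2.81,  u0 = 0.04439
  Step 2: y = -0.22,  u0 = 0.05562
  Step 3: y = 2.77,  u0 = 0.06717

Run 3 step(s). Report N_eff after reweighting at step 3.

step 1: w=[0.0000, 0.0000, 0.0000, 0.0000, 0.0000, 0.0000, 0.0000, 0.0000, 0.0931, 0.1866, 0.2776, 0.4426]  mean=2.4072  Neff=3.1601  idx=[8, 9, 9, 10, 10, 10, 10, 11, 11, 11, 11, 11]
step 2: w=[0.5361, 0.1418, 0.1418, 0.0447, 0.0447, 0.0447, 0.0447, 0.0003, 0.0003, 0.0003, 0.0003, 0.0003]  mean=1.8020  Neff=2.9801  idx=[0, 0, 0, 0, 0, 0, 1, 1, 2, 2, 4, 6]
step 3: w=[0.0513, 0.0513, 0.0513, 0.0513, 0.0513, 0.0513, 0.1001, 0.1001, 0.1001, 0.1001, 0.1459, 0.1459]  mean=1.8947  Neff=10.1591  idx=[1, 2, 4, 6, 6, 7, 8, 9, 10, 10, 11, 11]

N_eff = 10.1591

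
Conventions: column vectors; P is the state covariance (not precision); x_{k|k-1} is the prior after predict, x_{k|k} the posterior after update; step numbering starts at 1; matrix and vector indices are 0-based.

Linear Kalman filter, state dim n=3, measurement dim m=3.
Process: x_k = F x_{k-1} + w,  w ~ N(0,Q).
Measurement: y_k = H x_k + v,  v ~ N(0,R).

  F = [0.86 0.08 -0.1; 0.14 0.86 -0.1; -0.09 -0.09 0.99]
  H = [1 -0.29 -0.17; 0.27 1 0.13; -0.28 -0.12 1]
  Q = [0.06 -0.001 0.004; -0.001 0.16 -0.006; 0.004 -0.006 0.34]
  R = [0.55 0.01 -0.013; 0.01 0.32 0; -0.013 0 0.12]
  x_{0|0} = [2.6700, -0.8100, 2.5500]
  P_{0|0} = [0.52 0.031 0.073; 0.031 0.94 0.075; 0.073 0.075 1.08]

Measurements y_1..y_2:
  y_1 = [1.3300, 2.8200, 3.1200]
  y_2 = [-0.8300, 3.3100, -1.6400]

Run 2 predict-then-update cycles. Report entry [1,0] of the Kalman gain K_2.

K[1,0] = -0.0901

step 1: x^-=[1.9764, -0.5778, 2.3571]  P^-=[0.4519 0.1460 -0.0831; 0.1460 0.8687 -0.1197; -0.0831 -0.1197 1.3845]  S=[1.0468 0.0019 -0.4051; 0.0019 1.2870 -0.1413; -0.4051 -0.1413 1.6375]  K=[0.3951 0.1966 -0.0240; -0.1360 0.6788 -0.1368; 0.0764 0.1279 0.8984]  nu=[-0.4133, 2.5577, 1.2470]  x^+=[2.2861, 1.0439, 3.7730]  P^+=[0.2285 -0.0021 0.0557; -0.0021 0.2150 0.0106; 0.0557 0.0106 0.1237]
step 2: x^-=[1.6723, 0.8405, 3.4356]  P^-=[0.2216 0.0344 0.0216; 0.0344 0.3209 -0.0203; 0.0216 -0.0203 0.4530]  S=[0.7823 0.0045 -0.1142; 0.0045 0.6795 -0.0220; -0.1142 -0.0220 0.5901]  K=[0.2621 0.1404 -0.0196; -0.0901 0.4789 -0.1155; 0.0491 0.0902 0.7744]  nu=[-1.6745, 1.5714, -4.5065]  x^+=[1.5427, 2.2643, 0.0051]  P^+=[0.1526 0.0015 0.0371; 0.0015 0.1512 0.0059; 0.0371 0.0059 0.1034]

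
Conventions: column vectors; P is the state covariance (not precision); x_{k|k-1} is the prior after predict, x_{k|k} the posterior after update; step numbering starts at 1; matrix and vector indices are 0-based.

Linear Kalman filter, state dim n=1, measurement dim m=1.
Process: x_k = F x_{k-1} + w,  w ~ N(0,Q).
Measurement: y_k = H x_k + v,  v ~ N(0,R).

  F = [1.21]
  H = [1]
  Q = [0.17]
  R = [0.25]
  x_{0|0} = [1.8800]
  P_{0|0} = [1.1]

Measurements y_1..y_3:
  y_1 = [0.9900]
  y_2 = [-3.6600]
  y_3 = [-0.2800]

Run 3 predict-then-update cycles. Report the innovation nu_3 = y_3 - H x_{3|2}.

step 1: x^-=[2.2748]  P^-=[1.7805]  S=[2.0305]  K=[0.8769]  nu=[-1.2848]  x^+=[1.1482]  P^+=[0.2192]
step 2: x^-=[1.3893]  P^-=[0.4910]  S=[0.7410]  K=[0.6626]  nu=[-5.0493]  x^+=[-1.9564]  P^+=[0.1656]
step 3: x^-=[-2.3672]  P^-=[0.4125]  S=[0.6625]  K=[0.6227]  nu=[2.0872]  x^+=[-1.0676]  P^+=[0.1557]

innov = [2.0872]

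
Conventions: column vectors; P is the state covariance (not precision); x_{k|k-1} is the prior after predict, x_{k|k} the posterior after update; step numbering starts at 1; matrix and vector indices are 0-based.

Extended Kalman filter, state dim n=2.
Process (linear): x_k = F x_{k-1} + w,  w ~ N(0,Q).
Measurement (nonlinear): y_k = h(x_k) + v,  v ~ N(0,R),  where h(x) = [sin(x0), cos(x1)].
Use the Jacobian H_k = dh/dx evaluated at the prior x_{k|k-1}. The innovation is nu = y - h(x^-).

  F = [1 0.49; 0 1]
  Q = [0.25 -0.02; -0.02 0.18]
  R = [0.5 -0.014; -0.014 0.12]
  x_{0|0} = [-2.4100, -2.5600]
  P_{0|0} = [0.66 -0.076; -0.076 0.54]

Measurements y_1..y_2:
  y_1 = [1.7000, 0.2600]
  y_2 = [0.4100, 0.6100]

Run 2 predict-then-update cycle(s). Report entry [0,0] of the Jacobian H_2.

step 1: x^-=[-3.6644, -2.5600]  P^-=[0.9652 0.1686; 0.1686 0.7200]  H_jac=[-0.8664 0.0000; 0.0000 0.5494]  S=[1.2245 -0.0942; -0.0942 0.3373]  K=[-0.6763 0.0856; -0.0297 1.1644]  nu=[1.2007, 1.0956]  x^+=[-4.3826, -1.3199]  P^+=[0.3917 0.0359; 0.0359 0.2551]
step 2: x^-=[-5.0294, -1.3199]  P^-=[0.7381 0.1409; 0.1409 0.4351]  H_jac=[0.3117 0.0000; 0.0000 0.9687]  S=[0.5717 0.0286; 0.0286 0.5283]  K=[0.3906 0.2373; 0.0371 0.7958]  nu=[-0.5402, 0.3618]  x^+=[-5.1545, -1.0521]  P^+=[0.6159 0.0238; 0.0238 0.0980]

H_jac[0,0] = 0.3117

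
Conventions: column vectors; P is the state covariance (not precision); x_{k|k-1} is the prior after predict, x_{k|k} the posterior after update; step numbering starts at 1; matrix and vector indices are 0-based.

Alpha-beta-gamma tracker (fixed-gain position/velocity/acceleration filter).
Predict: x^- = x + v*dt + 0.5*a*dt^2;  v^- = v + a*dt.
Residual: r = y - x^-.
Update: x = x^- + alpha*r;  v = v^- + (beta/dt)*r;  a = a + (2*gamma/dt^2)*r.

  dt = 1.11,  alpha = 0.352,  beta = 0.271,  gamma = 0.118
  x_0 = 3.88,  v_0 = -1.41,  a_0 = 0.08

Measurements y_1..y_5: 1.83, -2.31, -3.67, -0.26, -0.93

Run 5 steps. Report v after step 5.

step 1: x_pred=2.3642  r=-0.5342  x^+=2.1762  v^+=-1.4516  a^+=-0.0223
step 2: x_pred=0.5511  r=-2.8611  x^+=-0.4560  v^+=-2.1749  a^+=-0.5703
step 3: x_pred=-3.2215  r=-0.4485  x^+=-3.3794  v^+=-2.9175  a^+=-0.6562
step 4: x_pred=-7.0221  r=6.7621  x^+=-4.6418  v^+=-1.9950  a^+=0.6390
step 5: x_pred=-6.4626  r=5.5326  x^+=-4.5151  v^+=0.0650  a^+=1.6987

v_post = 0.0650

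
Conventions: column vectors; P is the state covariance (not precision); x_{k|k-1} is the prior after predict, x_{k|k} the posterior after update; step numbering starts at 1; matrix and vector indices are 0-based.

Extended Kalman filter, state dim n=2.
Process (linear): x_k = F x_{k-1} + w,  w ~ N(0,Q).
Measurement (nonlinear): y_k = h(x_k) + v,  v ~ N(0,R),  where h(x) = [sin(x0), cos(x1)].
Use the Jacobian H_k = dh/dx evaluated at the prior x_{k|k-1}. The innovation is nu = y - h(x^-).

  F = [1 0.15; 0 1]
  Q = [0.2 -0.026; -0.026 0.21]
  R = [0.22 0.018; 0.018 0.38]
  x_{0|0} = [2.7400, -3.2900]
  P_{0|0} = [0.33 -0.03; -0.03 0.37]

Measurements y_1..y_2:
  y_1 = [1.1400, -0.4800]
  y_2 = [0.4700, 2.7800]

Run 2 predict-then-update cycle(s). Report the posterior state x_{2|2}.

step 1: x^-=[2.2465, -3.2900]  P^-=[0.5293 -0.0005; -0.0005 0.5800]  H_jac=[-0.6254 0.0000; 0.0000 -0.1479]  S=[0.4271 0.0180; 0.0180 0.3927]  K=[-0.7767 0.0357; 0.0099 -0.2189]  nu=[0.3597, 0.5090]  x^+=[1.9853, -3.3978]  P^+=[0.2722 0.0028; 0.0028 0.5612]
step 2: x^-=[1.4756, -3.3978]  P^-=[0.4856 0.0610; 0.0610 0.7712]  H_jac=[0.0951 0.0000; 0.0000 -0.2534]  S=[0.2244 0.0165; 0.0165 0.4295]  K=[0.2090 -0.0440; 0.0595 -0.4573]  nu=[-0.5255, 3.7474]  x^+=[1.2008, -5.1429]  P^+=[0.4753 0.0512; 0.0512 0.6815]

x_post = [1.2008, -5.1429]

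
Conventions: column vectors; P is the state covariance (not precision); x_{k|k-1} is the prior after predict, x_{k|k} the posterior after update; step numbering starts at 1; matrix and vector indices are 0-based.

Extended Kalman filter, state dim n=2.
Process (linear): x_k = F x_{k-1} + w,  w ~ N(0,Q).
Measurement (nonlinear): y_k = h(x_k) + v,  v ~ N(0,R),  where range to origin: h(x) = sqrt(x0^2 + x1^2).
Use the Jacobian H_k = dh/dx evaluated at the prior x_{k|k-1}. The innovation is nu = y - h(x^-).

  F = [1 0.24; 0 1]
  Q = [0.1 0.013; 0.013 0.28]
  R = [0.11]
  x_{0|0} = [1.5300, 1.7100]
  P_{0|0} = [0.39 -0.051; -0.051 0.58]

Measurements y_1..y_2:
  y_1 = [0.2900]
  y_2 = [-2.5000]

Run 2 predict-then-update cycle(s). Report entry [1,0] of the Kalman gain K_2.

step 1: x^-=[1.9404, 1.7100]  P^-=[0.4989 0.1012; 0.1012 0.8600]  H_jac=[0.7502 0.6612]  S=[0.8672]  K=[0.5088; 0.7433]  nu=[-2.2964]  x^+=[0.7720, 0.0032]  P^+=[0.2744 -0.2267; -0.2267 0.3810]
step 2: x^-=[0.7727, 0.0032]  P^-=[0.2875 -0.1223; -0.1223 0.6610]  H_jac=[1.0000 0.0042]  S=[0.3965]  K=[0.7238; -0.3015]  nu=[-3.2728]  x^+=[-1.5962, 0.9901]  P^+=[0.0798 -0.0358; -0.0358 0.6249]

K[1,0] = -0.3015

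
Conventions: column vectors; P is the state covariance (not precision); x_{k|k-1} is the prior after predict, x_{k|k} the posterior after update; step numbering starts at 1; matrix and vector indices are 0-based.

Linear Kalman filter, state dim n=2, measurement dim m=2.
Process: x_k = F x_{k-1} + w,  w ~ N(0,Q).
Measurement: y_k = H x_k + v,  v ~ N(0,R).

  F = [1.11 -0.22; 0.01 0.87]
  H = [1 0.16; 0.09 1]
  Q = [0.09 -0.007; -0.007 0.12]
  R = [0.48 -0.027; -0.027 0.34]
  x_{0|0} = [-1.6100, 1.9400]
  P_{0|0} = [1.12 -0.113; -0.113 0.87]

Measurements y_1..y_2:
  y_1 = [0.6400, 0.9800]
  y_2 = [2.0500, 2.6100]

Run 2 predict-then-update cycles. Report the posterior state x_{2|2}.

x_post = [0.7298, 1.6447]

step 1: x^-=[-2.2139, 1.6717]  P^-=[1.5672 -0.2700; -0.2700 0.7766]  S=[1.9807 -0.0355; -0.0355 1.0808]  K=[0.7677 -0.0940; -0.0611 0.6941]  nu=[2.5864, -0.4924]  x^+=[-0.1819, 1.1718]  P^+=[0.3850 -0.0874; -0.0874 0.2455]
step 2: x^-=[-0.4597, 1.0177]  P^-=[0.6189 -0.1339; -0.1339 0.3043]  S=[1.0639 -0.0584; -0.0584 0.6253]  K=[0.5576 -0.0729; -0.0547 0.4624]  nu=[2.3468, 1.6337]  x^+=[0.7298, 1.6447]  P^+=[0.2800 -0.0651; -0.0651 0.1645]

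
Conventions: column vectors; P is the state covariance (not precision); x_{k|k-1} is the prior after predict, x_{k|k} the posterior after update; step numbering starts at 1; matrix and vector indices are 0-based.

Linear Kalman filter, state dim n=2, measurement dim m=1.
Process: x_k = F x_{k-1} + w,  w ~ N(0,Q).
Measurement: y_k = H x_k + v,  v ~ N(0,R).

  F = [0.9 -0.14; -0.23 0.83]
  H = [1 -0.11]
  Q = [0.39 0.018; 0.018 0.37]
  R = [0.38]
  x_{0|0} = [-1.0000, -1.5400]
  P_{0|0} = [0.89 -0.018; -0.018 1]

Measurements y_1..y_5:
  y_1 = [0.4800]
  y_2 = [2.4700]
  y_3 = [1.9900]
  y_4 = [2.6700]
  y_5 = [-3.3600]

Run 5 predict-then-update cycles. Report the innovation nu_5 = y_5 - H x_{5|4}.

innov = [-5.8627]

step 1: x^-=[-0.6844, -1.0482]  P^-=[1.1350 -0.2965; -0.2965 1.1129]  S=[1.5937]  K=[0.7327; -0.2628]  nu=[1.0491]  x^+=[0.0842, -1.3239]  P^+=[0.2796 0.0104; 0.0104 1.0028]
step 2: x^-=[0.2612, -1.1182]  P^-=[0.6335 -0.1483; -0.1483 1.0716]  S=[1.0590]  K=[0.6135; -0.2513]  nu=[2.0858]  x^+=[1.5409, -1.6424]  P^+=[0.2348 0.0150; 0.0150 1.0047]
step 3: x^-=[1.6168, -1.7176]  P^-=[0.5961 -0.1356; -0.1356 1.0688]  S=[1.0189]  K=[0.5997; -0.2485]  nu=[0.1843]  x^+=[1.7273, -1.7634]  P^+=[0.2297 0.0162; 0.0162 1.0059]
step 4: x^-=[1.8014, -1.8609]  P^-=[0.5917 -0.1338; -0.1338 1.0689]  S=[1.0140]  K=[0.5980; -0.2479]  nu=[0.6639]  x^+=[2.1984, -2.0255]  P^+=[0.2291 0.0165; 0.0165 1.0066]
step 5: x^-=[2.2621, -2.1868]  P^-=[0.5911 -0.1335; -0.1335 1.0693]  S=[1.0134]  K=[0.5978; -0.2478]  nu=[-5.8627]  x^+=[-1.2424, -0.7340]  P^+=[0.2290 0.0166; 0.0166 1.0070]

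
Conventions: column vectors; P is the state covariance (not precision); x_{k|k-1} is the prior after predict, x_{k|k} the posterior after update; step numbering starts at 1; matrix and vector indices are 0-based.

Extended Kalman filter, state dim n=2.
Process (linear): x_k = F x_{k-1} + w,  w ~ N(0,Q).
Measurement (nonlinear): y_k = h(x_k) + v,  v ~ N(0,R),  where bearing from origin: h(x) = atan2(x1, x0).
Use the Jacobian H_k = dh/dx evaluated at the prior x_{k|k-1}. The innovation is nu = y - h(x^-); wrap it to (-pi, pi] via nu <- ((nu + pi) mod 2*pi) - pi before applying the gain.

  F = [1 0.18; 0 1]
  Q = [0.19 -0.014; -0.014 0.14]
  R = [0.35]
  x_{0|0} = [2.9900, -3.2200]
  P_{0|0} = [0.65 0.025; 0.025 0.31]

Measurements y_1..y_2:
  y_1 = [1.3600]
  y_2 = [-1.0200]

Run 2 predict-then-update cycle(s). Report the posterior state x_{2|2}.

step 1: x^-=[2.4104, -3.2200]  P^-=[0.8590 0.0668; 0.0668 0.4500]  H_jac=[0.1990 0.1490]  S=[0.3980]  K=[0.4546; 0.2019]  nu=[2.2882]  x^+=[3.4507, -2.7581]  P^+=[0.7768 0.0303; 0.0303 0.4338]
step 2: x^-=[2.9542, -2.7581]  P^-=[0.9917 0.0944; 0.0944 0.5738]  H_jac=[0.1689 0.1809]  S=[0.4028]  K=[0.4581; 0.2972]  nu=[-0.2689]  x^+=[2.8310, -2.8380]  P^+=[0.9072 0.0395; 0.0395 0.5382]

x_post = [2.8310, -2.8380]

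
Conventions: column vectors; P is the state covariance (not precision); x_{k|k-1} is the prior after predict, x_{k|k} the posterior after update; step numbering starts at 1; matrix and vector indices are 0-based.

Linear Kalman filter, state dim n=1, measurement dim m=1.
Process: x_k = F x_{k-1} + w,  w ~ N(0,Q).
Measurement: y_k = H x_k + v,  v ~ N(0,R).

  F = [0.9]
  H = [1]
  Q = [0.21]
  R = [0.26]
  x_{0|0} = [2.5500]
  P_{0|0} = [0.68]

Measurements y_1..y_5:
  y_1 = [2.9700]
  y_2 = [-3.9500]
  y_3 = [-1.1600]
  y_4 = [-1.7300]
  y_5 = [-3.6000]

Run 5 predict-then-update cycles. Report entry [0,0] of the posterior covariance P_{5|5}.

P_post[0,0] = 0.1449

step 1: x^-=[2.2950]  P^-=[0.7608]  S=[1.0208]  K=[0.7453]  nu=[0.6750]  x^+=[2.7981]  P^+=[0.1938]
step 2: x^-=[2.5183]  P^-=[0.3670]  S=[0.6270]  K=[0.5853]  nu=[-6.4683]  x^+=[-1.2676]  P^+=[0.1522]
step 3: x^-=[-1.1408]  P^-=[0.3333]  S=[0.5933]  K=[0.5617]  nu=[-0.0192]  x^+=[-1.1516]  P^+=[0.1461]
step 4: x^-=[-1.0364]  P^-=[0.3283]  S=[0.5883]  K=[0.5581]  nu=[-0.6936]  x^+=[-1.4235]  P^+=[0.1451]
step 5: x^-=[-1.2811]  P^-=[0.3275]  S=[0.5875]  K=[0.5575]  nu=[-2.3189]  x^+=[-2.5738]  P^+=[0.1449]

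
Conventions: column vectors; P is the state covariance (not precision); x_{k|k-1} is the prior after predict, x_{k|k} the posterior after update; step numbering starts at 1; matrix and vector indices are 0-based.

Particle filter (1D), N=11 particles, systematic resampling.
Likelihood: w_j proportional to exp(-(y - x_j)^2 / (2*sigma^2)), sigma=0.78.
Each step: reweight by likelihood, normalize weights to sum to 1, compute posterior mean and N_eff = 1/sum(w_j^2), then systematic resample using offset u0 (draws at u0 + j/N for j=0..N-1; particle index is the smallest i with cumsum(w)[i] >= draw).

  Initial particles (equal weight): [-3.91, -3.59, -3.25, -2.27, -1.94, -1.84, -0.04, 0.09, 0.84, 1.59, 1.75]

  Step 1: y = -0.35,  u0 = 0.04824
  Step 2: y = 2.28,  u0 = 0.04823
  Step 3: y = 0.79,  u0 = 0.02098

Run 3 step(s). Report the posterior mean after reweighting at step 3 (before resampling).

post_mean = 0.6881

step 1: w=[0.0000, 0.0001, 0.0004, 0.0194, 0.0501, 0.0646, 0.3700, 0.3415, 0.1251, 0.0182, 0.0107]  mean=-0.0931  Neff=3.6141  idx=[4, 6, 6, 6, 6, 6, 7, 7, 7, 8, 8]
step 2: w=[0.0000, 0.0249, 0.0249, 0.0249, 0.0249, 0.0249, 0.0403, 0.0403, 0.0403, 0.3774, 0.3774]  mean=0.6399  Neff=3.4153  idx=[2, 6, 8, 9, 9, 9, 9, 10, 10, 10, 10]
step 3: w=[0.0574, 0.0676, 0.0676, 0.1009, 0.1009, 0.1009, 0.1009, 0.1009, 0.1009, 0.1009, 0.1009]  mean=0.6881  Neff=10.6474  idx=[0, 1, 3, 4, 4, 5, 6, 7, 8, 9, 10]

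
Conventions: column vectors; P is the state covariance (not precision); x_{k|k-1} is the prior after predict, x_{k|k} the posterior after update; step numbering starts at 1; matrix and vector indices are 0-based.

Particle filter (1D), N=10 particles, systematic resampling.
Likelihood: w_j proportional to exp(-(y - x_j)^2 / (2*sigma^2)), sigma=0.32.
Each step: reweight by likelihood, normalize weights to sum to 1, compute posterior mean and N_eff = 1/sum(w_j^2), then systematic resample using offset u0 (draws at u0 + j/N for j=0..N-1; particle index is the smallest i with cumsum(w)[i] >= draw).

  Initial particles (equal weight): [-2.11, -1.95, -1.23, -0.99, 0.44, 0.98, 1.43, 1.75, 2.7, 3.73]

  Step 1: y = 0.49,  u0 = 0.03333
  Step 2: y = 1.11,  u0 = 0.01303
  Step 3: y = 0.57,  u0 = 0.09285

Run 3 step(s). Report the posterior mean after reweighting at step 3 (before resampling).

step 1: w=[0.0000, 0.0000, 0.0000, 0.0000, 0.7533, 0.2361, 0.0102, 0.0003, 0.0000, 0.0000]  mean=0.5780  Neff=1.6042  idx=[4, 4, 4, 4, 4, 4, 4, 4, 5, 5]
step 2: w=[0.0408, 0.0408, 0.0408, 0.0408, 0.0408, 0.0408, 0.0408, 0.0408, 0.3366, 0.3366]  mean=0.8036  Neff=4.1667  idx=[0, 2, 5, 7, 8, 8, 8, 9, 9, 9]
step 3: w=[0.1456, 0.1456, 0.1456, 0.1456, 0.0696, 0.0696, 0.0696, 0.0696, 0.0696, 0.0696]  mean=0.6655  Neff=8.7820  idx=[0, 1, 2, 2, 3, 4, 5, 7, 8, 9]

post_mean = 0.6655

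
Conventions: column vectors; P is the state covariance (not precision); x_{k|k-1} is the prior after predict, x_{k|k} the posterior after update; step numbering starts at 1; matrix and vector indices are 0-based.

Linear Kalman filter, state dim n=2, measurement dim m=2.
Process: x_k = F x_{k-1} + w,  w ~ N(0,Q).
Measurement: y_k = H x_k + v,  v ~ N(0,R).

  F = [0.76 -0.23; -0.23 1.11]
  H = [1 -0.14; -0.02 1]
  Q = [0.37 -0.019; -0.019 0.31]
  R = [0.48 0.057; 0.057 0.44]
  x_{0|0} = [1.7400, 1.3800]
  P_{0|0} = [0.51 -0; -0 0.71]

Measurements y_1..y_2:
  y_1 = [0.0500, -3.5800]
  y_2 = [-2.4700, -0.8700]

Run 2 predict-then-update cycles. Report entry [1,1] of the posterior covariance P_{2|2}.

P_post[1,1] = 0.2541

step 1: x^-=[1.0050, 1.1316]  P^-=[0.7021 -0.2894; -0.2894 1.2118]  S=[1.2869 -0.4169; -0.4169 1.6636]  K=[0.5638 -0.0411; -0.1302 0.6992]  nu=[-0.7966, -4.6915]  x^+=[0.7489, -2.0452]  P^+=[0.2710 0.0195; 0.0195 0.3006]
step 2: x^-=[1.0395, -2.4424]  P^-=[0.5356 -0.1257; -0.1257 0.6848]  S=[1.0642 -0.1756; -0.1756 1.1301]  K=[0.5131 -0.0410; -0.1106 0.5910]  nu=[-3.8515, 1.5932]  x^+=[-1.0018, -1.0746]  P^+=[0.2462 0.0161; 0.0161 0.2541]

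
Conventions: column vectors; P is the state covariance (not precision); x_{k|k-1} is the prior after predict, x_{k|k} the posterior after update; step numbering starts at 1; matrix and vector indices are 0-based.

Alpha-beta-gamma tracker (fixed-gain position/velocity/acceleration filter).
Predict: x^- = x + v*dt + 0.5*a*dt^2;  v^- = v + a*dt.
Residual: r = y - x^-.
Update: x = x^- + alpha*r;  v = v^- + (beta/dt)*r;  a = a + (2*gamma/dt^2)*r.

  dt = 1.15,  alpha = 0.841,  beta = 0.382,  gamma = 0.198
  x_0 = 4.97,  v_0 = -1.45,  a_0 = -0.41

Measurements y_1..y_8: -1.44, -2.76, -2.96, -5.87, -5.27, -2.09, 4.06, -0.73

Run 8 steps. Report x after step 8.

step 1: x_pred=3.0314  r=-4.4714  x^+=-0.7290  v^+=-3.4068  a^+=-1.7489
step 2: x_pred=-5.8033  r=3.0433  x^+=-3.2439  v^+=-4.4071  a^+=-0.8376
step 3: x_pred=-8.8659  r=5.9059  x^+=-3.8990  v^+=-3.4086  a^+=0.9308
step 4: x_pred=-7.2034  r=1.3334  x^+=-6.0820  v^+=-1.8952  a^+=1.3301
step 5: x_pred=-7.3820  r=2.1120  x^+=-5.6058  v^+=0.3359  a^+=1.9625
step 6: x_pred=-3.9218  r=1.8318  x^+=-2.3813  v^+=3.2012  a^+=2.5110
step 7: x_pred=2.9605  r=1.0995  x^+=3.8852  v^+=6.4541  a^+=2.8402
step 8: x_pred=13.1854  r=-13.9154  x^+=1.4826  v^+=5.0979  a^+=-1.3266

x_post = 1.4826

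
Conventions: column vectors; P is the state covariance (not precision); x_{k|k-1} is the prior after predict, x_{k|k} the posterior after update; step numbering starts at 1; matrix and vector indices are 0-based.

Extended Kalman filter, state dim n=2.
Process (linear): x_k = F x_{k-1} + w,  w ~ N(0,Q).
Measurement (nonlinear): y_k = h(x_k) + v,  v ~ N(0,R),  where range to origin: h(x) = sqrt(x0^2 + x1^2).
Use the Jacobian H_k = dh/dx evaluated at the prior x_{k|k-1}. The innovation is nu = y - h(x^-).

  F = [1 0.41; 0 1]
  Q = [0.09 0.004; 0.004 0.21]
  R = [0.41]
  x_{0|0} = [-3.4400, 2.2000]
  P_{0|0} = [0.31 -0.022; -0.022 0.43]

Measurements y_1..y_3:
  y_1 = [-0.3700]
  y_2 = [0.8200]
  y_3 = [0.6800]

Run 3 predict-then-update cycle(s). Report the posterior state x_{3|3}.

x_post = [-0.5114, 0.6414]

step 1: x^-=[-2.5380, 2.2000]  P^-=[0.4542 0.1583; 0.1583 0.6400]  H_jac=[-0.7556 0.6550]  S=[0.7872]  K=[-0.3043; 0.3805]  nu=[-3.7288]  x^+=[-1.4033, 0.7810]  P^+=[0.3813 0.2495; 0.2495 0.5260]
step 2: x^-=[-1.0831, 0.7810]  P^-=[0.7643 0.4691; 0.4691 0.7360]  H_jac=[-0.8111 0.5849]  S=[0.7195]  K=[-0.4803; 0.0694]  nu=[-0.5154]  x^+=[-0.8356, 0.7452]  P^+=[0.5983 0.4931; 0.4931 0.7325]
step 3: x^-=[-0.5301, 0.7452]  P^-=[1.2158 0.7974; 0.7974 0.9425]  H_jac=[-0.5796 0.8149]  S=[0.6910]  K=[-0.0794; 0.4426]  nu=[-0.2345]  x^+=[-0.5114, 0.6414]  P^+=[1.2115 0.8217; 0.8217 0.8072]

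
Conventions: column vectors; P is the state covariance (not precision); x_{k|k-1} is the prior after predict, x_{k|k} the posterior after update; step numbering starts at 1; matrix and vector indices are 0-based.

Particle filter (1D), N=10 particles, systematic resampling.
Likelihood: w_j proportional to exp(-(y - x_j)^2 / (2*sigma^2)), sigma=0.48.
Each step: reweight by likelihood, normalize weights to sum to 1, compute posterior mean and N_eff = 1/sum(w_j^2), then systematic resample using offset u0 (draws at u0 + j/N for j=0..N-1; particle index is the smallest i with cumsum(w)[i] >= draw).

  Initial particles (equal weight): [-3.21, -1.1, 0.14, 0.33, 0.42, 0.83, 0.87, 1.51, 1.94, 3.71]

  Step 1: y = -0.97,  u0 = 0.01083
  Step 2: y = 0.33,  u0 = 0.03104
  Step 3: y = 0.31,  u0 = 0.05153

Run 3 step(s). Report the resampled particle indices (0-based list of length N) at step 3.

resampled_idx = [1, 2, 3, 4, 5, 5, 6, 7, 8, 9]

step 1: w=[0.0000, 0.8966, 0.0642, 0.0238, 0.0140, 0.0008, 0.0006, 0.0000, 0.0000, 0.0000]  mean=-0.9624  Neff=1.2365  idx=[1, 1, 1, 1, 1, 1, 1, 1, 1, 2]
step 2: w=[0.0115, 0.0115, 0.0115, 0.0115, 0.0115, 0.0115, 0.0115, 0.0115, 0.0115, 0.8968]  mean=0.0120  Neff=1.2416  idx=[2, 9, 9, 9, 9, 9, 9, 9, 9, 9]
step 3: w=[0.0016, 0.1109, 0.1109, 0.1109, 0.1109, 0.1109, 0.1109, 0.1109, 0.1109, 0.1109]  mean=0.1380  Neff=9.0283  idx=[1, 2, 3, 4, 5, 5, 6, 7, 8, 9]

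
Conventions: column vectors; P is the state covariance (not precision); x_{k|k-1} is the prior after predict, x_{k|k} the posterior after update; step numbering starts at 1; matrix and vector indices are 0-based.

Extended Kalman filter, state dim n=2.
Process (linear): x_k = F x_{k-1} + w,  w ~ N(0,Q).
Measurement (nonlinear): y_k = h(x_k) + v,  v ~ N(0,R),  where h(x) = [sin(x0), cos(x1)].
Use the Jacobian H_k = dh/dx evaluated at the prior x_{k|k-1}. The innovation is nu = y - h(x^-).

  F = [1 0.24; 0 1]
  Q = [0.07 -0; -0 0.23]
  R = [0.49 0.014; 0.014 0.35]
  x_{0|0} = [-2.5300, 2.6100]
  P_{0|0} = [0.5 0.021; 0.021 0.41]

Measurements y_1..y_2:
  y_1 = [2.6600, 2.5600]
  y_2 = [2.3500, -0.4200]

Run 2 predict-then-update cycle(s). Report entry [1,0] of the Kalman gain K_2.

step 1: x^-=[-1.9036, 2.6100]  P^-=[0.6037 0.1194; 0.1194 0.6400]  H_jac=[-0.3267 0.0000; 0.0000 -0.5069]  S=[0.5544 0.0338; 0.0338 0.5145]  K=[-0.3500 -0.0947; -0.0321 -0.6285]  nu=[3.6051, 3.4220]  x^+=[-3.4892, 0.3436]  P^+=[0.5289 0.0750; 0.0750 0.4348]
step 2: x^-=[-3.4067, 0.3436]  P^-=[0.6600 0.1794; 0.1794 0.6648]  H_jac=[-0.9651 0.0000; 0.0000 -0.3369]  S=[1.1047 0.0723; 0.0723 0.4255]  K=[-0.5737 -0.0445; -0.1236 -0.5054]  nu=[2.0879, -1.3615]  x^+=[-4.5439, 0.7737]  P^+=[0.2919 0.0701; 0.0701 0.5302]

K[1,0] = -0.1236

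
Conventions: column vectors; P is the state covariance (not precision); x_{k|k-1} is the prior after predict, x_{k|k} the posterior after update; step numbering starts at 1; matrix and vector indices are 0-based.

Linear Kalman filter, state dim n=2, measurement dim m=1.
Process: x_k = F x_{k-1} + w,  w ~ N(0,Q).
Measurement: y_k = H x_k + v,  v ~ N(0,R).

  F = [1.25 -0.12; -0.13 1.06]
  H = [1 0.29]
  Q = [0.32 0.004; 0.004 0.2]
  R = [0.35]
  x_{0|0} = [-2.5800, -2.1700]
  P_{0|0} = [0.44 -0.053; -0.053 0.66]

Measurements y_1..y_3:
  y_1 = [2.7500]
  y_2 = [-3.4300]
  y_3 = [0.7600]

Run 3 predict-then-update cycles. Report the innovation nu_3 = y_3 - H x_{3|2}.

innov = [2.7228]

step 1: x^-=[-2.9646, -1.9648]  P^-=[1.0329 -0.2225; -0.2225 0.9636]  S=[1.3349]  K=[0.7254; 0.0427]  nu=[6.2844]  x^+=[1.5943, -1.6967]  P^+=[0.3304 -0.2638; -0.2638 0.9612]
step 2: x^-=[2.1965, -2.0058]  P^-=[0.9292 -0.5256; -0.5256 1.3583]  S=[1.0886]  K=[0.7136; -0.1210]  nu=[-5.0448]  x^+=[-1.4034, -1.3954]  P^+=[0.3749 -0.4316; -0.4316 1.3423]
step 3: x^-=[-1.5868, -1.2966]  P^-=[1.0546 -0.8063; -0.8063 1.8336]  S=[1.0912]  K=[0.7522; -0.2516]  nu=[2.7228]  x^+=[0.4614, -1.9818]  P^+=[0.4372 -0.5998; -0.5998 1.7645]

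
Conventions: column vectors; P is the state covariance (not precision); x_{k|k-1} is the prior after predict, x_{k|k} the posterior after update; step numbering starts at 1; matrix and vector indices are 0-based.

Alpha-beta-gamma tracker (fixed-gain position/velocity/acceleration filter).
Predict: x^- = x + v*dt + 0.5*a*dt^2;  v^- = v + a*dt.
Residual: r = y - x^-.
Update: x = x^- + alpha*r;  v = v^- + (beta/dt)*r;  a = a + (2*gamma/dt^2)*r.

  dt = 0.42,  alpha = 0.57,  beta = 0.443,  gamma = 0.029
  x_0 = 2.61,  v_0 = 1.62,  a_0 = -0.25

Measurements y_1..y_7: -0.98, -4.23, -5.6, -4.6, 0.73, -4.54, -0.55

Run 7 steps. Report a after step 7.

a_post = 1.2640

step 1: x_pred=3.2683  r=-4.2484  x^+=0.8468  v^+=-2.9660  a^+=-1.6468
step 2: x_pred=-0.5442  r=-3.6858  x^+=-2.6451  v^+=-7.5453  a^+=-2.8587
step 3: x_pred=-6.0663  r=0.4663  x^+=-5.8005  v^+=-8.2542  a^+=-2.7054
step 4: x_pred=-9.5059  r=4.9059  x^+=-6.7095  v^+=-4.2159  a^+=-1.0924
step 5: x_pred=-8.5766  r=9.3066  x^+=-3.2718  v^+=5.1415  a^+=1.9676
step 6: x_pred=-0.9389  r=-3.6011  x^+=-2.9915  v^+=2.1695  a^+=0.7836
step 7: x_pred=-2.0112  r=1.4612  x^+=-1.1783  v^+=4.0398  a^+=1.2640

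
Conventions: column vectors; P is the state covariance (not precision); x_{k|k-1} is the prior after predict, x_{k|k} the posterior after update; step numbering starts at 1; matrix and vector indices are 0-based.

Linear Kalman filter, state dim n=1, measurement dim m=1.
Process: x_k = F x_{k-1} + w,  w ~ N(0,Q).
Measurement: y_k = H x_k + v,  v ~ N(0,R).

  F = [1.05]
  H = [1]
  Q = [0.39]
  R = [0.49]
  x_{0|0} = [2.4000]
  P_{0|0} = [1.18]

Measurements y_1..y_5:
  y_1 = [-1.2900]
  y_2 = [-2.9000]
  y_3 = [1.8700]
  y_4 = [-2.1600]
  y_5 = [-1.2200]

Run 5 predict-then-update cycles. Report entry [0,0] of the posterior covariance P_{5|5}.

step 1: x^-=[2.5200]  P^-=[1.6909]  S=[2.1810]  K=[0.7753]  nu=[-3.8100]  x^+=[-0.4340]  P^+=[0.3799]
step 2: x^-=[-0.4557]  P^-=[0.8089]  S=[1.2989]  K=[0.6227]  nu=[-2.4443]  x^+=[-1.9779]  P^+=[0.3051]
step 3: x^-=[-2.0768]  P^-=[0.7264]  S=[1.2164]  K=[0.5972]  nu=[3.9468]  x^+=[0.2802]  P^+=[0.2926]
step 4: x^-=[0.2942]  P^-=[0.7126]  S=[1.2026]  K=[0.5926]  nu=[-2.4542]  x^+=[-1.1601]  P^+=[0.2904]
step 5: x^-=[-1.2181]  P^-=[0.7101]  S=[1.2001]  K=[0.5917]  nu=[-0.0019]  x^+=[-1.2192]  P^+=[0.2899]

P_post[0,0] = 0.2899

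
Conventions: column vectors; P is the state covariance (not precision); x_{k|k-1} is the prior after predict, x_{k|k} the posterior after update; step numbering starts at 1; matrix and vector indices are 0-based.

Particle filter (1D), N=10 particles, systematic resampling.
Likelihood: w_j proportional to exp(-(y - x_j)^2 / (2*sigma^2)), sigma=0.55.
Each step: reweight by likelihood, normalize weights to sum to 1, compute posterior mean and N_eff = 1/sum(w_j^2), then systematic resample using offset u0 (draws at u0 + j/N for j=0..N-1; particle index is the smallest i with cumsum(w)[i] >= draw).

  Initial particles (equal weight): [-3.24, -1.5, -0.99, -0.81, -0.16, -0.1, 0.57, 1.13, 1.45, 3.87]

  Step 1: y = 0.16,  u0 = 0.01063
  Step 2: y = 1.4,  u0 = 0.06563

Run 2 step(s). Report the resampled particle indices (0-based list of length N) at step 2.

step 1: w=[0.0000, 0.0034, 0.0362, 0.0680, 0.2719, 0.2880, 0.2439, 0.0680, 0.0206, 0.0000]  mean=0.0774  Neff=4.3980  idx=[2, 4, 4, 4, 5, 5, 5, 6, 6, 6]
step 2: w=[0.0001, 0.0165, 0.0165, 0.0165, 0.0223, 0.0223, 0.0223, 0.2945, 0.2945, 0.2945]  mean=0.4890  Neff=3.8088  idx=[4, 7, 7, 7, 8, 8, 8, 9, 9, 9]

resampled_idx = [4, 7, 7, 7, 8, 8, 8, 9, 9, 9]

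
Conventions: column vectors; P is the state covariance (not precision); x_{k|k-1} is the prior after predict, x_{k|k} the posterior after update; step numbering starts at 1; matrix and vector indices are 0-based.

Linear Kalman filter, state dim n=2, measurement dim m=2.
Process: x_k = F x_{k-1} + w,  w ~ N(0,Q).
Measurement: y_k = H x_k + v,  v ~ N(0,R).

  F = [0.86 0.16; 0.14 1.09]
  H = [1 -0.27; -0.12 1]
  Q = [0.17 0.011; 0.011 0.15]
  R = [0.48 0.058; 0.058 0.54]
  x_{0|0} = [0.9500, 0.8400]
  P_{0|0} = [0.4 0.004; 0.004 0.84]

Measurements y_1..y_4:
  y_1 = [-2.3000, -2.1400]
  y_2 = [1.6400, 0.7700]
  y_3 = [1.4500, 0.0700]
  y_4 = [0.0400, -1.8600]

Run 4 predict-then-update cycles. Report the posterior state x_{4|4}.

x_post = [0.1809, -0.8166]

step 1: x^-=[0.9514, 1.0486]  P^-=[0.4884 0.2095; 0.2095 1.1571]  S=[0.9397 -0.0967; -0.0967 1.6538]  K=[0.4718 0.1188; -0.0393 0.6821]  nu=[-2.9683, -3.0744]  x^+=[-0.8145, -0.9319]  P^+=[0.2667 0.1235; 0.1235 0.3809]
step 2: x^-=[-0.8496, -1.1298]  P^-=[0.4110 0.2281; 0.2281 0.6455]  S=[0.8149 0.0699; 0.0699 1.1366]  K=[0.4175 0.1316; 0.0195 0.5426]  nu=[2.1845, 1.7979]  x^+=[0.2991, -0.1117]  P^+=[0.2416 0.1243; 0.1243 0.3090]
step 3: x^-=[0.2394, -0.0798]  P^-=[0.3908 0.2133; 0.2133 0.5598]  S=[0.7964 0.0801; 0.0801 1.0543]  K=[0.4056 0.1270; 0.0272 0.5047]  nu=[1.1891, 0.1786]  x^+=[0.7444, 0.0426]  P^+=[0.2345 0.1202; 0.1202 0.2885]
step 4: x^-=[0.6470, 0.1507]  P^-=[0.3839 0.2050; 0.2050 0.5341]  S=[0.7922 0.0793; 0.0793 1.0304]  K=[0.4024 0.1232; 0.0274 0.4923]  nu=[-0.5663, -1.9331]  x^+=[0.1809, -0.8166]  P^+=[0.2321 0.1177; 0.1177 0.2816]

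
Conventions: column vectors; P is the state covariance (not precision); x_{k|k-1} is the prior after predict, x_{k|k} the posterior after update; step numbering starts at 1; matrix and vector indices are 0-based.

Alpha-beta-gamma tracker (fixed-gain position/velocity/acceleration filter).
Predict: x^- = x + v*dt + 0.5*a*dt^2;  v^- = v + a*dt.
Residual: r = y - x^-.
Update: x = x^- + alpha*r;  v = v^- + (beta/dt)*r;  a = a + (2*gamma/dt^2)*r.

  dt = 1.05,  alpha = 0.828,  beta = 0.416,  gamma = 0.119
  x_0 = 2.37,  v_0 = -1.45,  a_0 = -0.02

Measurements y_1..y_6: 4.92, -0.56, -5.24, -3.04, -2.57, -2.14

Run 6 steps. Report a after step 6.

step 1: x_pred=0.8365  r=4.0835  x^+=4.2176  v^+=0.1469  a^+=0.8615
step 2: x_pred=4.8467  r=-5.4067  x^+=0.3700  v^+=-1.0906  a^+=-0.3056
step 3: x_pred=-0.9437  r=-4.2963  x^+=-4.5010  v^+=-3.1137  a^+=-1.2331
step 4: x_pred=-8.4502  r=5.4102  x^+=-3.9706  v^+=-2.2650  a^+=-0.0652
step 5: x_pred=-6.3848  r=3.8148  x^+=-3.2261  v^+=-0.8221  a^+=0.7583
step 6: x_pred=-3.6713  r=1.5313  x^+=-2.4034  v^+=0.5808  a^+=1.0889

a_post = 1.0889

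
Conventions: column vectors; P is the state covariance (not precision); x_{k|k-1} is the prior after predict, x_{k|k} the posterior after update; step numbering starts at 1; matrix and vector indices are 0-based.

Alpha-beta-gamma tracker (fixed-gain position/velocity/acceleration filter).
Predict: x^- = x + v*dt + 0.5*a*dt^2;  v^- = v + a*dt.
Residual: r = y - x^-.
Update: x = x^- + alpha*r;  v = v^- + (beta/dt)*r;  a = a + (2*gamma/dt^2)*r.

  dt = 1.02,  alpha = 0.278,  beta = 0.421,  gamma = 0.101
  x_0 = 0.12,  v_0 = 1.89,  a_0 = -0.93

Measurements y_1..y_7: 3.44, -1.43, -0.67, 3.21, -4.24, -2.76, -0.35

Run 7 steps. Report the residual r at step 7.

step 1: x_pred=1.5640  r=1.8760  x^+=2.0855  v^+=1.7157  a^+=-0.5658
step 2: x_pred=3.5412  r=-4.9712  x^+=2.1592  v^+=-0.9132  a^+=-1.5310
step 3: x_pred=0.4313  r=-1.1013  x^+=0.1252  v^+=-2.9294  a^+=-1.7448
step 4: x_pred=-3.7705  r=6.9805  x^+=-1.8299  v^+=-1.8279  a^+=-0.3895
step 5: x_pred=-3.8970  r=-0.3430  x^+=-3.9923  v^+=-2.3668  a^+=-0.4561
step 6: x_pred=-6.6437  r=3.8837  x^+=-5.5641  v^+=-1.2290  a^+=0.2980
step 7: x_pred=-6.6627  r=6.3127  x^+=-4.9077  v^+=1.6804  a^+=1.5236

resid = 6.3127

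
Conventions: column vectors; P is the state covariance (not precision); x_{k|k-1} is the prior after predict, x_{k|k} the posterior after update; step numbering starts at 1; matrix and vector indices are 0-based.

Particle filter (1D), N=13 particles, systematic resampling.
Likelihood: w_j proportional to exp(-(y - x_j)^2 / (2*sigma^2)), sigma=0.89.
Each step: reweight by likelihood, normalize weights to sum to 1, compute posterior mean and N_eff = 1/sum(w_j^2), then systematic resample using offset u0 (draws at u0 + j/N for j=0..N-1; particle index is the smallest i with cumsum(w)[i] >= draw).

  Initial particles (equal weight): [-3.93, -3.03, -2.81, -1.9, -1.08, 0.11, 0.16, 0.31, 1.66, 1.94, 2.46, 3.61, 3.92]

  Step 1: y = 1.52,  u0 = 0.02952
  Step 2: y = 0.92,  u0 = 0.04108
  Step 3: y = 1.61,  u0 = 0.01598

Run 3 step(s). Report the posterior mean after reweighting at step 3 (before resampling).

post_mean = 1.5624

step 1: w=[0.0000, 0.0000, 0.0000, 0.0002, 0.0039, 0.0803, 0.0876, 0.1117, 0.2780, 0.2518, 0.1612, 0.0179, 0.0074]  mean=1.4930  Neff=5.1631  idx=[5, 6, 7, 7, 8, 8, 8, 9, 9, 9, 9, 10, 10]
step 2: w=[0.0872, 0.0916, 0.1043, 0.1043, 0.0933, 0.0933, 0.0933, 0.0684, 0.0684, 0.0684, 0.0684, 0.0295, 0.0295]  mean=1.2297  Neff=11.8573  idx=[0, 1, 2, 2, 3, 4, 5, 6, 6, 7, 9, 10, 11]
step 3: w=[0.0269, 0.0296, 0.0384, 0.0384, 0.0384, 0.1113, 0.1113, 0.1113, 0.1113, 0.1041, 0.1041, 0.1041, 0.0707]  mean=1.5624  Neff=10.7395  idx=[0, 2, 4, 5, 6, 7, 7, 8, 9, 9, 10, 11, 12]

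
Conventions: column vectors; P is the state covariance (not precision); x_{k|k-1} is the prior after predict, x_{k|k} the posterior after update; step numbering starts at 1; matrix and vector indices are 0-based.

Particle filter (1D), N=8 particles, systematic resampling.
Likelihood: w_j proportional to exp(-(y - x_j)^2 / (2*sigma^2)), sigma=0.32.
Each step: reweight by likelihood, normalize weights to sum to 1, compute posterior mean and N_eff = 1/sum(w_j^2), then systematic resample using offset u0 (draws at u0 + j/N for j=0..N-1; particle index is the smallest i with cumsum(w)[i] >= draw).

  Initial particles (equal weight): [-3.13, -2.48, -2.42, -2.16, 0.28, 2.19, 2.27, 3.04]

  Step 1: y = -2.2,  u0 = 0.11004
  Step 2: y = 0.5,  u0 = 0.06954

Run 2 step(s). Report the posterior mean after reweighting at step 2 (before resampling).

step 1: w=[0.0059, 0.2752, 0.3186, 0.4004, 0.0000, 0.0000, 0.0000, 0.0000]  mean=-2.3366  Neff=2.9628  idx=[1, 1, 2, 2, 3, 3, 3, 3]
step 2: w=[0.0000, 0.0000, 0.0002, 0.0002, 0.2499, 0.2499, 0.2499, 0.2499]  mean=-2.1601  Neff=4.0039  idx=[4, 4, 5, 5, 6, 6, 7, 7]

post_mean = -2.1601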